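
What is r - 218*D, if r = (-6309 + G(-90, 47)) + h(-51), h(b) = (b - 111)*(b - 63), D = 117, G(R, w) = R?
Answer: -13437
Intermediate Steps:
h(b) = (-111 + b)*(-63 + b)
r = 12069 (r = (-6309 - 90) + (6993 + (-51)² - 174*(-51)) = -6399 + (6993 + 2601 + 8874) = -6399 + 18468 = 12069)
r - 218*D = 12069 - 218*117 = 12069 - 1*25506 = 12069 - 25506 = -13437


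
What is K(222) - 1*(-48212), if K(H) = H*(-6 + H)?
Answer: 96164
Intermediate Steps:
K(222) - 1*(-48212) = 222*(-6 + 222) - 1*(-48212) = 222*216 + 48212 = 47952 + 48212 = 96164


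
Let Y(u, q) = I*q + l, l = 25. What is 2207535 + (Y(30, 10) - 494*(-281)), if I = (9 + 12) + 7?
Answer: 2346654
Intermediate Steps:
I = 28 (I = 21 + 7 = 28)
Y(u, q) = 25 + 28*q (Y(u, q) = 28*q + 25 = 25 + 28*q)
2207535 + (Y(30, 10) - 494*(-281)) = 2207535 + ((25 + 28*10) - 494*(-281)) = 2207535 + ((25 + 280) + 138814) = 2207535 + (305 + 138814) = 2207535 + 139119 = 2346654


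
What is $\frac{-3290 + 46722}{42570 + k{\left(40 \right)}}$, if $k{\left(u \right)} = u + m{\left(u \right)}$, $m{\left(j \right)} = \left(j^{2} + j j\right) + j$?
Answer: $\frac{21716}{22925} \approx 0.94726$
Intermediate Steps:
$m{\left(j \right)} = j + 2 j^{2}$ ($m{\left(j \right)} = \left(j^{2} + j^{2}\right) + j = 2 j^{2} + j = j + 2 j^{2}$)
$k{\left(u \right)} = u + u \left(1 + 2 u\right)$
$\frac{-3290 + 46722}{42570 + k{\left(40 \right)}} = \frac{-3290 + 46722}{42570 + 2 \cdot 40 \left(1 + 40\right)} = \frac{43432}{42570 + 2 \cdot 40 \cdot 41} = \frac{43432}{42570 + 3280} = \frac{43432}{45850} = 43432 \cdot \frac{1}{45850} = \frac{21716}{22925}$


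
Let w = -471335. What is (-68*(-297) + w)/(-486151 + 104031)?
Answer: 451139/382120 ≈ 1.1806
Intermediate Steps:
(-68*(-297) + w)/(-486151 + 104031) = (-68*(-297) - 471335)/(-486151 + 104031) = (20196 - 471335)/(-382120) = -451139*(-1/382120) = 451139/382120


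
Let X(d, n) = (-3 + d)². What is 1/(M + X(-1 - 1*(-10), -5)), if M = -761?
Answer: -1/725 ≈ -0.0013793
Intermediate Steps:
1/(M + X(-1 - 1*(-10), -5)) = 1/(-761 + (-3 + (-1 - 1*(-10)))²) = 1/(-761 + (-3 + (-1 + 10))²) = 1/(-761 + (-3 + 9)²) = 1/(-761 + 6²) = 1/(-761 + 36) = 1/(-725) = -1/725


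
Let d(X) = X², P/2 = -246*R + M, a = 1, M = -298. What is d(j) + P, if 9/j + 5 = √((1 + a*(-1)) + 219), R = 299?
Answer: -1389741995/9409 + 405*√219/18818 ≈ -1.4770e+5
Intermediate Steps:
j = 9/(-5 + √219) (j = 9/(-5 + √((1 + 1*(-1)) + 219)) = 9/(-5 + √((1 - 1) + 219)) = 9/(-5 + √(0 + 219)) = 9/(-5 + √219) ≈ 0.91849)
P = -147704 (P = 2*(-246*299 - 298) = 2*(-73554 - 298) = 2*(-73852) = -147704)
d(j) + P = (45/194 + 9*√219/194)² - 147704 = -147704 + (45/194 + 9*√219/194)²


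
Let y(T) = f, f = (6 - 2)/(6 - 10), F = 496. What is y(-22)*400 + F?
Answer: 96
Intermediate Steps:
f = -1 (f = 4/(-4) = 4*(-¼) = -1)
y(T) = -1
y(-22)*400 + F = -1*400 + 496 = -400 + 496 = 96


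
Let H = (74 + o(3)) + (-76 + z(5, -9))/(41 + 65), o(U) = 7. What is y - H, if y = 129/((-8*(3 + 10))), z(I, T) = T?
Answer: -448889/5512 ≈ -81.438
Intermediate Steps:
H = 8501/106 (H = (74 + 7) + (-76 - 9)/(41 + 65) = 81 - 85/106 = 8501/106 ≈ 80.198)
y = -129/104 (y = 129/((-8*13)) = 129/(-104) = 129*(-1/104) = -129/104 ≈ -1.2404)
y - H = -129/104 - 1*8501/106 = -129/104 - 8501/106 = -448889/5512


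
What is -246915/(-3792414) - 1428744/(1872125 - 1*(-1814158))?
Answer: -500910020119/1553323473018 ≈ -0.32248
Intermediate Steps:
-246915/(-3792414) - 1428744/(1872125 - 1*(-1814158)) = -246915*(-1/3792414) - 1428744/(1872125 + 1814158) = 82305/1264138 - 1428744/3686283 = 82305/1264138 - 1428744*1/3686283 = 82305/1264138 - 476248/1228761 = -500910020119/1553323473018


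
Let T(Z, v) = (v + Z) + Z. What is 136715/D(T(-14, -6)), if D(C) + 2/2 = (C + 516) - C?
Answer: 27343/103 ≈ 265.47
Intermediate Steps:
T(Z, v) = v + 2*Z (T(Z, v) = (Z + v) + Z = v + 2*Z)
D(C) = 515 (D(C) = -1 + ((C + 516) - C) = -1 + ((516 + C) - C) = -1 + 516 = 515)
136715/D(T(-14, -6)) = 136715/515 = 136715*(1/515) = 27343/103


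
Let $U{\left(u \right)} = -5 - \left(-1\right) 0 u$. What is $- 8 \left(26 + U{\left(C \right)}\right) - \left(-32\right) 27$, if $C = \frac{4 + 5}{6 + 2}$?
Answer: $696$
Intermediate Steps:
$C = \frac{9}{8} \approx 1.125$
$U{\left(u \right)} = -5$ ($U{\left(u \right)} = -5 - 0 u = -5 - 0 = -5 + 0 = -5$)
$- 8 \left(26 + U{\left(C \right)}\right) - \left(-32\right) 27 = - 8 \left(26 - 5\right) - \left(-32\right) 27 = \left(-8\right) 21 - -864 = -168 + 864 = 696$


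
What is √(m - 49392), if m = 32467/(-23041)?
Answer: I*√26222352412099/23041 ≈ 222.25*I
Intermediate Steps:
m = -32467/23041 (m = 32467*(-1/23041) = -32467/23041 ≈ -1.4091)
√(m - 49392) = √(-32467/23041 - 49392) = √(-1138073539/23041) = I*√26222352412099/23041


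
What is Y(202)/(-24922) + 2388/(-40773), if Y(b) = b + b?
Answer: -12664338/169357451 ≈ -0.074779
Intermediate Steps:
Y(b) = 2*b
Y(202)/(-24922) + 2388/(-40773) = (2*202)/(-24922) + 2388/(-40773) = 404*(-1/24922) + 2388*(-1/40773) = -202/12461 - 796/13591 = -12664338/169357451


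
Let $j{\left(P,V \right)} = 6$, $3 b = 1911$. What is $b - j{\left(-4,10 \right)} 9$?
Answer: $583$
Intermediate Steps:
$b = 637$ ($b = \frac{1}{3} \cdot 1911 = 637$)
$b - j{\left(-4,10 \right)} 9 = 637 - 6 \cdot 9 = 637 - 54 = 583$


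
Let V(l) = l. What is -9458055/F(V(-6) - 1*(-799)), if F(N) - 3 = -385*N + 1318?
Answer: 1050895/33776 ≈ 31.114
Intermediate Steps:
F(N) = 1321 - 385*N (F(N) = 3 + (-385*N + 1318) = 3 + (1318 - 385*N) = 1321 - 385*N)
-9458055/F(V(-6) - 1*(-799)) = -9458055/(1321 - 385*(-6 - 1*(-799))) = -9458055/(1321 - 385*(-6 + 799)) = -9458055/(1321 - 385*793) = -9458055/(1321 - 305305) = -9458055/(-303984) = -9458055*(-1/303984) = 1050895/33776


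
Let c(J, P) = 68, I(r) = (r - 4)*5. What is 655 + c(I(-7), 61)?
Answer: 723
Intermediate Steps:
I(r) = -20 + 5*r (I(r) = (-4 + r)*5 = -20 + 5*r)
655 + c(I(-7), 61) = 655 + 68 = 723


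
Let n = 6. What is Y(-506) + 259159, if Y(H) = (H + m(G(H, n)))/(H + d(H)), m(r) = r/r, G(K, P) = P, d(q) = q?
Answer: 262269413/1012 ≈ 2.5916e+5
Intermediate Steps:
m(r) = 1
Y(H) = (1 + H)/(2*H) (Y(H) = (H + 1)/(H + H) = (1 + H)/((2*H)) = (1 + H)*(1/(2*H)) = (1 + H)/(2*H))
Y(-506) + 259159 = (½)*(1 - 506)/(-506) + 259159 = (½)*(-1/506)*(-505) + 259159 = 505/1012 + 259159 = 262269413/1012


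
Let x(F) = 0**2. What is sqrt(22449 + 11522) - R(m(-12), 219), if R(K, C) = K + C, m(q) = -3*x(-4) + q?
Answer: -207 + sqrt(33971) ≈ -22.688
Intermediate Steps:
x(F) = 0
m(q) = q (m(q) = -3*0 + q = 0 + q = q)
R(K, C) = C + K
sqrt(22449 + 11522) - R(m(-12), 219) = sqrt(22449 + 11522) - (219 - 12) = sqrt(33971) - 1*207 = sqrt(33971) - 207 = -207 + sqrt(33971)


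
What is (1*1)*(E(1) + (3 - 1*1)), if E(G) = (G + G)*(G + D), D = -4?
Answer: -4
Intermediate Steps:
E(G) = 2*G*(-4 + G) (E(G) = (G + G)*(G - 4) = (2*G)*(-4 + G) = 2*G*(-4 + G))
(1*1)*(E(1) + (3 - 1*1)) = (1*1)*(2*1*(-4 + 1) + (3 - 1*1)) = 1*(2*1*(-3) + (3 - 1)) = 1*(-6 + 2) = 1*(-4) = -4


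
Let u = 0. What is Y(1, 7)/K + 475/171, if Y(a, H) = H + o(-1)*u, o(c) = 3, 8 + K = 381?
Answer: 9388/3357 ≈ 2.7965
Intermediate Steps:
K = 373 (K = -8 + 381 = 373)
Y(a, H) = H (Y(a, H) = H + 3*0 = H + 0 = H)
Y(1, 7)/K + 475/171 = 7/373 + 475/171 = 7*(1/373) + 475*(1/171) = 7/373 + 25/9 = 9388/3357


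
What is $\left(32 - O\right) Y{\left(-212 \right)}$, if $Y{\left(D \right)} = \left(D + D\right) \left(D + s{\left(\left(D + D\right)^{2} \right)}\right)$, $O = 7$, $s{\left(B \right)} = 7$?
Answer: $2173000$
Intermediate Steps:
$Y{\left(D \right)} = 2 D \left(7 + D\right)$ ($Y{\left(D \right)} = \left(D + D\right) \left(D + 7\right) = 2 D \left(7 + D\right)$)
$\left(32 - O\right) Y{\left(-212 \right)} = \left(32 - 7\right) 2 \left(-212\right) \left(7 - 212\right) = \left(32 - 7\right) 2 \left(-212\right) \left(-205\right) = 25 \cdot 86920 = 2173000$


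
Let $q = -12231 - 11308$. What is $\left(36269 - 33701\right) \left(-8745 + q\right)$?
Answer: $-82905312$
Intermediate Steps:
$q = -23539$
$\left(36269 - 33701\right) \left(-8745 + q\right) = \left(36269 - 33701\right) \left(-8745 - 23539\right) = 2568 \left(-32284\right) = -82905312$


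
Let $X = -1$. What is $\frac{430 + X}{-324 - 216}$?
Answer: $- \frac{143}{180} \approx -0.79444$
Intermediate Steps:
$\frac{430 + X}{-324 - 216} = \frac{430 - 1}{-324 - 216} = \frac{429}{-540} = 429 \left(- \frac{1}{540}\right) = - \frac{143}{180}$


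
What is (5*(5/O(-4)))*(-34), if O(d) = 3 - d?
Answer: -850/7 ≈ -121.43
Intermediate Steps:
(5*(5/O(-4)))*(-34) = (5*(5/(3 - 1*(-4))))*(-34) = (5*(5/(3 + 4)))*(-34) = (5*(5/7))*(-34) = (25/7)*(-34) = -850/7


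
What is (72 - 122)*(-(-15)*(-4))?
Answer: 3000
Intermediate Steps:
(72 - 122)*(-(-15)*(-4)) = -(-250)*12 = -50*(-60) = 3000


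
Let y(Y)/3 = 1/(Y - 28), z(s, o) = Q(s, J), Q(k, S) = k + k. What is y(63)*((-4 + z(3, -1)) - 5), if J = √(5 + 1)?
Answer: -9/35 ≈ -0.25714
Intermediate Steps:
J = √6 ≈ 2.4495
Q(k, S) = 2*k
z(s, o) = 2*s
y(Y) = 3/(-28 + Y) (y(Y) = 3/(Y - 28) = 3/(-28 + Y))
y(63)*((-4 + z(3, -1)) - 5) = (3/(-28 + 63))*((-4 + 2*3) - 5) = (3/35)*((-4 + 6) - 5) = (3*(1/35))*(2 - 5) = (3/35)*(-3) = -9/35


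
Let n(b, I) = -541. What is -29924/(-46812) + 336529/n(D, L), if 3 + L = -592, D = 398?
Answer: -3934351666/6331323 ≈ -621.41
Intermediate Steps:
L = -595 (L = -3 - 592 = -595)
-29924/(-46812) + 336529/n(D, L) = -29924/(-46812) + 336529/(-541) = -29924*(-1/46812) + 336529*(-1/541) = 7481/11703 - 336529/541 = -3934351666/6331323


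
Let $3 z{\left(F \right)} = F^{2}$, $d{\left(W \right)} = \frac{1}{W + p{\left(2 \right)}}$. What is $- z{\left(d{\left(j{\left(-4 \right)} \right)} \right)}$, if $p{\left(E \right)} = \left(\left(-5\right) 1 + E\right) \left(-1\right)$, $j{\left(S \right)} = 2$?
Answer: $- \frac{1}{75} \approx -0.013333$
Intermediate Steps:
$p{\left(E \right)} = 5 - E$ ($p{\left(E \right)} = \left(-5 + E\right) \left(-1\right) = 5 - E$)
$d{\left(W \right)} = \frac{1}{3 + W}$ ($d{\left(W \right)} = \frac{1}{W + \left(5 - 2\right)} = \frac{1}{W + 3} = \frac{1}{3 + W}$)
$z{\left(F \right)} = \frac{F^{2}}{3}$
$- z{\left(d{\left(j{\left(-4 \right)} \right)} \right)} = - \frac{\left(\frac{1}{3 + 2}\right)^{2}}{3} = - \frac{\left(\frac{1}{5}\right)^{2}}{3} = - \frac{1}{3 \cdot 25} = \left(-1\right) \frac{1}{75} = - \frac{1}{75}$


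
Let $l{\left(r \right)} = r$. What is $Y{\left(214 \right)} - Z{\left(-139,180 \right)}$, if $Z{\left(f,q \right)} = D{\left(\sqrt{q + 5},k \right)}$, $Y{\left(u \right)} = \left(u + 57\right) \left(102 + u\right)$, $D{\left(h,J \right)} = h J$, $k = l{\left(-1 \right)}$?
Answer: $85636 + \sqrt{185} \approx 85650.0$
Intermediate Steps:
$k = -1$
$D{\left(h,J \right)} = J h$
$Y{\left(u \right)} = \left(57 + u\right) \left(102 + u\right)$
$Z{\left(f,q \right)} = - \sqrt{5 + q}$ ($Z{\left(f,q \right)} = - \sqrt{q + 5} = - \sqrt{5 + q}$)
$Y{\left(214 \right)} - Z{\left(-139,180 \right)} = \left(5814 + 214^{2} + 159 \cdot 214\right) - - \sqrt{5 + 180} = \left(5814 + 45796 + 34026\right) - - \sqrt{185} = 85636 + \sqrt{185}$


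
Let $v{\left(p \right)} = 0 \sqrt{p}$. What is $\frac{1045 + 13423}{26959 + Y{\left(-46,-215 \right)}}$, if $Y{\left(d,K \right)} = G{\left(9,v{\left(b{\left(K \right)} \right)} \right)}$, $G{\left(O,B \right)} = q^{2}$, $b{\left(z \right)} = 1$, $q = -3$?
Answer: $\frac{3617}{6742} \approx 0.53649$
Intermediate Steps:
$v{\left(p \right)} = 0$
$G{\left(O,B \right)} = 9$ ($G{\left(O,B \right)} = \left(-3\right)^{2} = 9$)
$Y{\left(d,K \right)} = 9$
$\frac{1045 + 13423}{26959 + Y{\left(-46,-215 \right)}} = \frac{1045 + 13423}{26959 + 9} = \frac{14468}{26968} = 14468 \cdot \frac{1}{26968} = \frac{3617}{6742}$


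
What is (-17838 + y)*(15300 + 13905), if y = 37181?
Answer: 564912315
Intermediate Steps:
(-17838 + y)*(15300 + 13905) = (-17838 + 37181)*(15300 + 13905) = 19343*29205 = 564912315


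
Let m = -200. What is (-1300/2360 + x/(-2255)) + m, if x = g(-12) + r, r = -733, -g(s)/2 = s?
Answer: -53280913/266090 ≈ -200.24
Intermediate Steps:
g(s) = -2*s
x = -709 (x = -2*(-12) - 733 = 24 - 733 = -709)
(-1300/2360 + x/(-2255)) + m = (-1300/2360 - 709/(-2255)) - 200 = (-1300*1/2360 - 709*(-1/2255)) - 200 = (-65/118 + 709/2255) - 200 = -62913/266090 - 200 = -53280913/266090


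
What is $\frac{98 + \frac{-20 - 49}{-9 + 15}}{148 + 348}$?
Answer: $\frac{173}{992} \approx 0.1744$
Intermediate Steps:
$\frac{98 + \frac{-20 - 49}{-9 + 15}}{148 + 348} = \frac{98 - \frac{69}{6}}{496} = \frac{98 - \frac{23}{2}}{496} = \frac{1}{496} \cdot \frac{173}{2} = \frac{173}{992}$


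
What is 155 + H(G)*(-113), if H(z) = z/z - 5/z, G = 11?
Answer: 1027/11 ≈ 93.364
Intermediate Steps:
H(z) = 1 - 5/z
155 + H(G)*(-113) = 155 + ((-5 + 11)/11)*(-113) = 155 + ((1/11)*6)*(-113) = 155 + (6/11)*(-113) = 155 - 678/11 = 1027/11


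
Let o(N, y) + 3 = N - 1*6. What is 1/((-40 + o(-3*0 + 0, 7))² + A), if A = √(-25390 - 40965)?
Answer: 2401/5831156 - I*√66355/5831156 ≈ 0.00041175 - 4.4176e-5*I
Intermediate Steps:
o(N, y) = -9 + N (o(N, y) = -3 + (N - 1*6) = -3 + (N - 6) = -3 + (-6 + N) = -9 + N)
A = I*√66355 (A = √(-66355) = I*√66355 ≈ 257.59*I)
1/((-40 + o(-3*0 + 0, 7))² + A) = 1/((-40 + (-9 + (-3*0 + 0)))² + I*√66355) = 1/((-40 + (-9 + (0 + 0)))² + I*√66355) = 1/((-40 + (-9 + 0))² + I*√66355) = 1/((-40 - 9)² + I*√66355) = 1/((-49)² + I*√66355) = 1/(2401 + I*√66355)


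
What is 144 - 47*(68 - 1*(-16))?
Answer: -3804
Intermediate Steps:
144 - 47*(68 - 1*(-16)) = 144 - 47*(68 + 16) = 144 - 47*84 = 144 - 3948 = -3804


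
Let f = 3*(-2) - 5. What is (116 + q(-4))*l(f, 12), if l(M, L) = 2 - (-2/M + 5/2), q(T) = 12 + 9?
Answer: -2055/22 ≈ -93.409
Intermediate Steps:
q(T) = 21
f = -11 (f = -6 - 5 = -11)
l(M, L) = -½ + 2/M (l(M, L) = 2 - (-2/M + 5*(½)) = 2 - (-2/M + 5/2) = 2 - (5/2 - 2/M) = 2 + (-5/2 + 2/M) = -½ + 2/M)
(116 + q(-4))*l(f, 12) = (116 + 21)*((½)*(4 - 1*(-11))/(-11)) = 137*((½)*(-1/11)*(4 + 11)) = 137*((½)*(-1/11)*15) = 137*(-15/22) = -2055/22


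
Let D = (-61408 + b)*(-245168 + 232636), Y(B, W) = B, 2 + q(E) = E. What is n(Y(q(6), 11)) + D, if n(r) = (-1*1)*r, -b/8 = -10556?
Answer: -288737284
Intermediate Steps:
b = 84448 (b = -8*(-10556) = 84448)
q(E) = -2 + E
n(r) = -r
D = -288737280 (D = (-61408 + 84448)*(-245168 + 232636) = 23040*(-12532) = -288737280)
n(Y(q(6), 11)) + D = -(-2 + 6) - 288737280 = -1*4 - 288737280 = -4 - 288737280 = -288737284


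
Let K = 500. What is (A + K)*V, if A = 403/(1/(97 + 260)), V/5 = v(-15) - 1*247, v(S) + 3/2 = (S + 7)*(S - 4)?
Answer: -139318015/2 ≈ -6.9659e+7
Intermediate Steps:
v(S) = -3/2 + (-4 + S)*(7 + S) (v(S) = -3/2 + (S + 7)*(S - 4) = -3/2 + (7 + S)*(-4 + S) = -3/2 + (-4 + S)*(7 + S))
V = -965/2 (V = 5*((-59/2 + (-15)**2 + 3*(-15)) - 1*247) = 5*((-59/2 + 225 - 45) - 247) = 5*(301/2 - 247) = 5*(-193/2) = -965/2 ≈ -482.50)
A = 143871 (A = 403/(1/357) = 403*357 = 143871)
(A + K)*V = (143871 + 500)*(-965/2) = 144371*(-965/2) = -139318015/2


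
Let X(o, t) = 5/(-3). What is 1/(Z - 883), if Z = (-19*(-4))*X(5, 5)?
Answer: -3/3029 ≈ -0.00099043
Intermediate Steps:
X(o, t) = -5/3 (X(o, t) = 5*(-1/3) = -5/3)
Z = -380/3 (Z = -19*(-4)*(-5/3) = 76*(-5/3) = -380/3 ≈ -126.67)
1/(Z - 883) = 1/(-380/3 - 883) = 1/(-3029/3) = -3/3029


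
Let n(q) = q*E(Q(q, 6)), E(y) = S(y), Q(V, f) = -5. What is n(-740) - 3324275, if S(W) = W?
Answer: -3320575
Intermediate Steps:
E(y) = y
n(q) = -5*q (n(q) = q*(-5) = -5*q)
n(-740) - 3324275 = -5*(-740) - 3324275 = 3700 - 3324275 = -3320575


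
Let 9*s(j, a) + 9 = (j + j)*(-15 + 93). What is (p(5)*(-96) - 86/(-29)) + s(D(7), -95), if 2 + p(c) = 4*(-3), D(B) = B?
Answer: 127655/87 ≈ 1467.3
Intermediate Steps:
s(j, a) = -1 + 52*j/3 (s(j, a) = -1 + ((j + j)*(-15 + 93))/9 = -1 + ((2*j)*78)/9 = -1 + (156*j)/9 = -1 + 52*j/3)
p(c) = -14 (p(c) = -2 + 4*(-3) = -2 - 12 = -14)
(p(5)*(-96) - 86/(-29)) + s(D(7), -95) = (-14*(-96) - 86/(-29)) + (-1 + (52/3)*7) = (1344 - 86*(-1/29)) + (-1 + 364/3) = (1344 + 86/29) + 361/3 = 39062/29 + 361/3 = 127655/87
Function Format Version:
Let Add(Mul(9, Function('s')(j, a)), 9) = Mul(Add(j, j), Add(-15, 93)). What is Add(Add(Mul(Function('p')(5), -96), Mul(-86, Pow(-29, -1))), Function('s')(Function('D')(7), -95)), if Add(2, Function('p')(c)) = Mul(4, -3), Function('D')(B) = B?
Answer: Rational(127655, 87) ≈ 1467.3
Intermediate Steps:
Function('s')(j, a) = Add(-1, Mul(Rational(52, 3), j)) (Function('s')(j, a) = Add(-1, Mul(Rational(1, 9), Mul(Add(j, j), Add(-15, 93)))) = Add(-1, Mul(Rational(1, 9), Mul(Mul(2, j), 78))) = Add(-1, Mul(Rational(1, 9), Mul(156, j))) = Add(-1, Mul(Rational(52, 3), j)))
Function('p')(c) = -14 (Function('p')(c) = Add(-2, Mul(4, -3)) = Add(-2, -12) = -14)
Add(Add(Mul(Function('p')(5), -96), Mul(-86, Pow(-29, -1))), Function('s')(Function('D')(7), -95)) = Add(Add(Mul(-14, -96), Mul(-86, Pow(-29, -1))), Add(-1, Mul(Rational(52, 3), 7))) = Add(Add(1344, Mul(-86, Rational(-1, 29))), Add(-1, Rational(364, 3))) = Add(Add(1344, Rational(86, 29)), Rational(361, 3)) = Add(Rational(39062, 29), Rational(361, 3)) = Rational(127655, 87)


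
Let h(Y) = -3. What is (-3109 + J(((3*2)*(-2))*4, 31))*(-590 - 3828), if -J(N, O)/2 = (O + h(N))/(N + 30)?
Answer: 123496354/9 ≈ 1.3722e+7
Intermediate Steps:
J(N, O) = -2*(-3 + O)/(30 + N) (J(N, O) = -2*(O - 3)/(N + 30) = -2*(-3 + O)/(30 + N))
(-3109 + J(((3*2)*(-2))*4, 31))*(-590 - 3828) = (-3109 + 2*(3 - 1*31)/(30 + ((3*2)*(-2))*4))*(-590 - 3828) = (-3109 + 2*(3 - 31)/(30 + (6*(-2))*4))*(-4418) = (-3109 + 2*(-28)/(30 - 12*4))*(-4418) = (-3109 + 2*(-28)/(30 - 48))*(-4418) = (-3109 + 2*(-28)/(-18))*(-4418) = (-3109 + 2*(-1/18)*(-28))*(-4418) = (-3109 + 28/9)*(-4418) = -27953/9*(-4418) = 123496354/9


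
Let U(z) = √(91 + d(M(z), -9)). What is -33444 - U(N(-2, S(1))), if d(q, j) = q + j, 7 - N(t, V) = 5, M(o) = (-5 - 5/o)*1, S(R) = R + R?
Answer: -33444 - √298/2 ≈ -33453.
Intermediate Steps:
S(R) = 2*R
M(o) = -5 - 5/o
N(t, V) = 2 (N(t, V) = 7 - 1*5 = 7 - 5 = 2)
d(q, j) = j + q
U(z) = √(77 - 5/z) (U(z) = √(91 + (-9 + (-5 - 5/z))) = √(91 + (-14 - 5/z)) = √(77 - 5/z))
-33444 - U(N(-2, S(1))) = -33444 - √(77 - 5/2) = -33444 - √(149/2) = -33444 - √298/2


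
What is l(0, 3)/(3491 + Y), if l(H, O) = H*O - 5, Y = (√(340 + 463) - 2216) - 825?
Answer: -2250/201697 + 5*√803/201697 ≈ -0.010453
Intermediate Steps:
Y = -3041 + √803 (Y = (√803 - 2216) - 825 = (-2216 + √803) - 825 = -3041 + √803 ≈ -3012.7)
l(H, O) = -5 + H*O
l(0, 3)/(3491 + Y) = (-5 + 0*3)/(3491 + (-3041 + √803)) = (-5 + 0)/(450 + √803) = -5/(450 + √803)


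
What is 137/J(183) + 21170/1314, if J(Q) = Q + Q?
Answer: 18101/1098 ≈ 16.485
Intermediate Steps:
J(Q) = 2*Q
137/J(183) + 21170/1314 = 137/((2*183)) + 21170/1314 = 137/366 + 21170*(1/1314) = 137*(1/366) + 145/9 = 137/366 + 145/9 = 18101/1098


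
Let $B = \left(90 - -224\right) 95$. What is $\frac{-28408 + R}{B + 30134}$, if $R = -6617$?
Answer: $- \frac{11675}{19988} \approx -0.5841$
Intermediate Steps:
$B = 29830$ ($B = \left(90 + 224\right) 95 = 314 \cdot 95 = 29830$)
$\frac{-28408 + R}{B + 30134} = \frac{-28408 - 6617}{29830 + 30134} = - \frac{35025}{59964} = \left(-35025\right) \frac{1}{59964} = - \frac{11675}{19988}$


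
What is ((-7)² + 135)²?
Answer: 33856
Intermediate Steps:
((-7)² + 135)² = (49 + 135)² = 184² = 33856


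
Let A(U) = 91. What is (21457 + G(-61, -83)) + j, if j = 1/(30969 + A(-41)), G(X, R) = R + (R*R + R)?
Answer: 875270801/31060 ≈ 28180.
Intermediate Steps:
G(X, R) = R² + 2*R (G(X, R) = R + (R² + R) = R + (R + R²) = R² + 2*R)
j = 1/31060 (j = 1/(30969 + 91) = 1/31060 ≈ 3.2196e-5)
(21457 + G(-61, -83)) + j = (21457 - 83*(2 - 83)) + 1/31060 = (21457 - 83*(-81)) + 1/31060 = (21457 + 6723) + 1/31060 = 28180 + 1/31060 = 875270801/31060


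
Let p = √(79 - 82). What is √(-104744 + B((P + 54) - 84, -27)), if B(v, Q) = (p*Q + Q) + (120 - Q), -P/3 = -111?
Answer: √(-104624 - 27*I*√3) ≈ 0.0723 - 323.46*I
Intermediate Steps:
P = 333 (P = -3*(-111) = 333)
p = I*√3 (p = √(-3) = I*√3 ≈ 1.732*I)
B(v, Q) = 120 + I*Q*√3 (B(v, Q) = ((I*√3)*Q + Q) + (120 - Q) = (I*Q*√3 + Q) + (120 - Q) = (Q + I*Q*√3) + (120 - Q) = 120 + I*Q*√3)
√(-104744 + B((P + 54) - 84, -27)) = √(-104744 + (120 + I*(-27)*√3)) = √(-104744 + (120 - 27*I*√3)) = √(-104624 - 27*I*√3)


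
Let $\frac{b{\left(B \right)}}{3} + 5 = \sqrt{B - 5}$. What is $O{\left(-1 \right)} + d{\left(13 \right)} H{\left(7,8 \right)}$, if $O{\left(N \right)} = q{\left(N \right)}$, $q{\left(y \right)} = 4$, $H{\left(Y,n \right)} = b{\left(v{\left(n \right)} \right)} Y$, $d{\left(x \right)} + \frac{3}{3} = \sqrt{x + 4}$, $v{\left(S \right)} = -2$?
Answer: $4 + 21 \left(1 - \sqrt{17}\right) \left(5 - i \sqrt{7}\right) \approx -323.93 + 173.52 i$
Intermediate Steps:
$b{\left(B \right)} = -15 + 3 \sqrt{-5 + B}$ ($b{\left(B \right)} = -15 + 3 \sqrt{B - 5} = -15 + 3 \sqrt{-5 + B}$)
$d{\left(x \right)} = -1 + \sqrt{4 + x}$ ($d{\left(x \right)} = -1 + \sqrt{x + 4} = -1 + \sqrt{4 + x}$)
$H{\left(Y,n \right)} = Y \left(-15 + 3 i \sqrt{7}\right)$ ($H{\left(Y,n \right)} = \left(-15 + 3 \sqrt{-5 - 2}\right) Y = \left(-15 + 3 \sqrt{-7}\right) Y = \left(-15 + 3 i \sqrt{7}\right) Y = Y \left(-15 + 3 i \sqrt{7}\right)$)
$O{\left(N \right)} = 4$
$O{\left(-1 \right)} + d{\left(13 \right)} H{\left(7,8 \right)} = 4 + \left(-1 + \sqrt{4 + 13}\right) 3 \cdot 7 \left(-5 + i \sqrt{7}\right) = 4 + \left(-1 + \sqrt{17}\right) \left(-105 + 21 i \sqrt{7}\right)$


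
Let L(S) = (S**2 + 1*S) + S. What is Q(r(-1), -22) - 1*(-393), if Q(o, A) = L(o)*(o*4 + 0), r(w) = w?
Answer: 397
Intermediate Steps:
L(S) = S**2 + 2*S (L(S) = (S**2 + S) + S = (S + S**2) + S = S**2 + 2*S)
Q(o, A) = 4*o**2*(2 + o) (Q(o, A) = (o*(2 + o))*(o*4 + 0) = (o*(2 + o))*(4*o + 0) = (o*(2 + o))*(4*o) = 4*o**2*(2 + o))
Q(r(-1), -22) - 1*(-393) = 4*(-1)**2*(2 - 1) - 1*(-393) = 4*1*1 + 393 = 4 + 393 = 397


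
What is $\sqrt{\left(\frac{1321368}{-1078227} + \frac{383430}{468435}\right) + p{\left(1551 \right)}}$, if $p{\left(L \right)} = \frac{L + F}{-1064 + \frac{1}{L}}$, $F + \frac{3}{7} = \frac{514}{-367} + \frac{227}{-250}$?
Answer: $\frac{i \sqrt{10540762544860527448937036395517729837103690}}{2379218329615922683350} \approx 1.3646 i$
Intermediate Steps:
$F = - \frac{1757913}{642250}$ ($F = - \frac{3}{7} + \left(\frac{514}{-367} + \frac{227}{-250}\right) = - \frac{3}{7} + \left(514 \left(- \frac{1}{367}\right) + 227 \left(- \frac{1}{250}\right)\right) = - \frac{3}{7} - \frac{211809}{91750} = - \frac{1757913}{642250} \approx -2.7371$)
$p{\left(L \right)} = \frac{- \frac{1757913}{642250} + L}{-1064 + \frac{1}{L}}$ ($p{\left(L \right)} = \frac{L - \frac{1757913}{642250}}{-1064 + \frac{1}{L}} = \frac{- \frac{1757913}{642250} + L}{-1064 + \frac{1}{L}}$)
$\sqrt{\left(\frac{1321368}{-1078227} + \frac{383430}{468435}\right) + p{\left(1551 \right)}} = \sqrt{\left(\frac{1321368}{-1078227} + \frac{383430}{468435}\right) + \frac{1}{642250} \cdot 1551 \frac{1}{-1 + 1064 \cdot 1551} \left(1757913 - 996129750\right)} = \sqrt{\left(1321368 \left(- \frac{1}{1078227}\right) + 383430 \cdot \frac{1}{468435}\right) + \frac{1}{642250} \cdot 1551 \frac{1}{-1 + 1650264} \left(1757913 - 996129750\right)} = \sqrt{\left(- \frac{440456}{359409} + \frac{25562}{31229}\right) + \frac{1}{642250} \cdot 1551 \cdot \frac{1}{1650263} \left(-994371837\right)} = \sqrt{- \frac{4567787566}{11223983661} + \frac{1}{642250} \cdot 1551 \cdot \frac{1}{1650263} \left(-994371837\right)} = \sqrt{- \frac{4567787566}{11223983661} - \frac{1542270719187}{1059881411750}} = \sqrt{- \frac{22151734487019783504107}{11896091648079613416750}} = \frac{i \sqrt{10540762544860527448937036395517729837103690}}{2379218329615922683350}$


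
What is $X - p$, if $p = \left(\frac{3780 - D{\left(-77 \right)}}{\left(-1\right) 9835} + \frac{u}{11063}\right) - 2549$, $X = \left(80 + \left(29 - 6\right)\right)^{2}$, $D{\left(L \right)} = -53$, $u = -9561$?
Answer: $\frac{1431787429504}{108804605} \approx 13159.0$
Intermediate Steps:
$X = 10609$ ($X = \left(80 + \left(29 - 6\right)\right)^{2} = \left(80 + 23\right)^{2} = 103^{2} = 10609$)
$p = - \frac{277479375059}{108804605}$ ($p = \left(\frac{3780 - -53}{\left(-1\right) 9835} - \frac{9561}{11063}\right) - 2549 = \left(\frac{3780 + 53}{-9835} - \frac{9561}{11063}\right) - 2549 = \left(3833 \left(- \frac{1}{9835}\right) - \frac{9561}{11063}\right) - 2549 = \left(- \frac{3833}{9835} - \frac{9561}{11063}\right) - 2549 = - \frac{136436914}{108804605} - 2549 = - \frac{277479375059}{108804605} \approx -2550.3$)
$X - p = 10609 - - \frac{277479375059}{108804605} = 10609 + \frac{277479375059}{108804605} = \frac{1431787429504}{108804605}$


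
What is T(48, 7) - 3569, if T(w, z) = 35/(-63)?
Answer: -32126/9 ≈ -3569.6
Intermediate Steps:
T(w, z) = -5/9 (T(w, z) = 35*(-1/63) = -5/9)
T(48, 7) - 3569 = -5/9 - 3569 = -32126/9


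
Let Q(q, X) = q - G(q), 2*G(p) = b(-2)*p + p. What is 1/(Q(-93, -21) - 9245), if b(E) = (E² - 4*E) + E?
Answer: -2/17653 ≈ -0.00011330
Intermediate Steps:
b(E) = E² - 3*E
G(p) = 11*p/2 (G(p) = ((-2*(-3 - 2))*p + p)/2 = ((-2*(-5))*p + p)/2 = (10*p + p)/2 = (11*p)/2 = 11*p/2)
Q(q, X) = -9*q/2 (Q(q, X) = q - 11*q/2 = -9*q/2)
1/(Q(-93, -21) - 9245) = 1/(-9/2*(-93) - 9245) = 1/(837/2 - 9245) = 1/(-17653/2) = -2/17653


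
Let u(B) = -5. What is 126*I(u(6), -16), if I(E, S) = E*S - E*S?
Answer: 0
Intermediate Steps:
I(E, S) = 0 (I(E, S) = E*S - E*S = 0)
126*I(u(6), -16) = 126*0 = 0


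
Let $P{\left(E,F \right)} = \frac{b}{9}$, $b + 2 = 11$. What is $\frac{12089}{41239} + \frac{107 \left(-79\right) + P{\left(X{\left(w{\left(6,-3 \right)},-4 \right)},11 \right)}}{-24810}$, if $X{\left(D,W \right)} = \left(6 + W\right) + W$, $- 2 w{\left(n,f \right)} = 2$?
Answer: $\frac{29476369}{46506345} \approx 0.63381$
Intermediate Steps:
$b = 9$ ($b = -2 + 11 = 9$)
$w{\left(n,f \right)} = -1$ ($w{\left(n,f \right)} = \left(- \frac{1}{2}\right) 2 = -1$)
$X{\left(D,W \right)} = 6 + 2 W$
$P{\left(E,F \right)} = 1$ ($P{\left(E,F \right)} = \frac{9}{9} = 9 \cdot \frac{1}{9} = 1$)
$\frac{12089}{41239} + \frac{107 \left(-79\right) + P{\left(X{\left(w{\left(6,-3 \right)},-4 \right)},11 \right)}}{-24810} = \frac{12089}{41239} + \frac{107 \left(-79\right) + 1}{-24810} = 12089 \cdot \frac{1}{41239} + \left(-8453 + 1\right) \left(- \frac{1}{24810}\right) = \frac{1099}{3749} - - \frac{4226}{12405} = \frac{1099}{3749} + \frac{4226}{12405} = \frac{29476369}{46506345}$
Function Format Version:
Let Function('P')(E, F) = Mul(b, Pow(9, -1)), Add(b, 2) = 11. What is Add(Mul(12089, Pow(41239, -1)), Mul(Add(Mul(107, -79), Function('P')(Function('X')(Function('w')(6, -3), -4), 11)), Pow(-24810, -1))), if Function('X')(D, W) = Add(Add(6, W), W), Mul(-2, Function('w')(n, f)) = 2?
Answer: Rational(29476369, 46506345) ≈ 0.63381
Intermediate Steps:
b = 9 (b = Add(-2, 11) = 9)
Function('w')(n, f) = -1 (Function('w')(n, f) = Mul(Rational(-1, 2), 2) = -1)
Function('X')(D, W) = Add(6, Mul(2, W))
Function('P')(E, F) = 1 (Function('P')(E, F) = Mul(9, Pow(9, -1)) = Mul(9, Rational(1, 9)) = 1)
Add(Mul(12089, Pow(41239, -1)), Mul(Add(Mul(107, -79), Function('P')(Function('X')(Function('w')(6, -3), -4), 11)), Pow(-24810, -1))) = Add(Mul(12089, Pow(41239, -1)), Mul(Add(Mul(107, -79), 1), Pow(-24810, -1))) = Add(Mul(12089, Rational(1, 41239)), Mul(Add(-8453, 1), Rational(-1, 24810))) = Add(Rational(1099, 3749), Mul(-8452, Rational(-1, 24810))) = Add(Rational(1099, 3749), Rational(4226, 12405)) = Rational(29476369, 46506345)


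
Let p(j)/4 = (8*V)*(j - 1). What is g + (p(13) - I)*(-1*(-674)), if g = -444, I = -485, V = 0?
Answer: 326446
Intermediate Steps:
p(j) = 0 (p(j) = 4*((8*0)*(j - 1)) = 4*(0*(-1 + j)) = 4*0 = 0)
g + (p(13) - I)*(-1*(-674)) = -444 + (0 - 1*(-485))*(-1*(-674)) = -444 + (0 + 485)*674 = -444 + 485*674 = -444 + 326890 = 326446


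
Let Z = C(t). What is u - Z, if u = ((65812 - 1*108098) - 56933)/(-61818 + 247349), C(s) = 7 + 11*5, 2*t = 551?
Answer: -11602141/185531 ≈ -62.535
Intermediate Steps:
t = 551/2 (t = (½)*551 = 551/2 ≈ 275.50)
C(s) = 62 (C(s) = 7 + 55 = 62)
Z = 62
u = -99219/185531 (u = ((65812 - 108098) - 56933)/185531 = (-42286 - 56933)*(1/185531) = -99219*1/185531 = -99219/185531 ≈ -0.53478)
u - Z = -99219/185531 - 1*62 = -99219/185531 - 62 = -11602141/185531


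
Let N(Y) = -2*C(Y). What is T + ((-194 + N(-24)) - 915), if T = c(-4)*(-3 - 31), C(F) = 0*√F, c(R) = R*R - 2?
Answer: -1585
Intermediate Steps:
c(R) = -2 + R² (c(R) = R² - 2 = -2 + R²)
C(F) = 0
N(Y) = 0 (N(Y) = -2*0 = 0)
T = -476 (T = (-2 + (-4)²)*(-3 - 31) = (-2 + 16)*(-34) = 14*(-34) = -476)
T + ((-194 + N(-24)) - 915) = -476 + ((-194 + 0) - 915) = -476 + (-194 - 915) = -476 - 1109 = -1585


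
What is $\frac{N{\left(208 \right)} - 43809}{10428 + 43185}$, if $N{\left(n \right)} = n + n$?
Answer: $- \frac{6199}{7659} \approx -0.80937$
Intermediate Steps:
$N{\left(n \right)} = 2 n$
$\frac{N{\left(208 \right)} - 43809}{10428 + 43185} = \frac{2 \cdot 208 - 43809}{10428 + 43185} = \frac{416 - 43809}{53613} = \left(-43393\right) \frac{1}{53613} = - \frac{6199}{7659}$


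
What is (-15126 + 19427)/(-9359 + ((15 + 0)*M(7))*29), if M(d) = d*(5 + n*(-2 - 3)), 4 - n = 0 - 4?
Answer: -4301/115934 ≈ -0.037099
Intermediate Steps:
n = 8 (n = 4 - (0 - 4) = 4 - 1*(-4) = 4 + 4 = 8)
M(d) = -35*d (M(d) = d*(5 + 8*(-2 - 3)) = d*(5 + 8*(-5)) = d*(5 - 40) = d*(-35) = -35*d)
(-15126 + 19427)/(-9359 + ((15 + 0)*M(7))*29) = (-15126 + 19427)/(-9359 + ((15 + 0)*(-35*7))*29) = 4301/(-9359 + (15*(-245))*29) = 4301/(-9359 - 3675*29) = 4301/(-9359 - 106575) = 4301/(-115934) = 4301*(-1/115934) = -4301/115934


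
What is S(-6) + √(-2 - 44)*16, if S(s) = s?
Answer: -6 + 16*I*√46 ≈ -6.0 + 108.52*I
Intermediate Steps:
S(-6) + √(-2 - 44)*16 = -6 + √(-2 - 44)*16 = -6 + √(-46)*16 = -6 + (I*√46)*16 = -6 + 16*I*√46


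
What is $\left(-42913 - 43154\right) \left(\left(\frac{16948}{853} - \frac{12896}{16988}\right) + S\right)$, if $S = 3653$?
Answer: $- \frac{36933621610599}{116861} \approx -3.1605 \cdot 10^{8}$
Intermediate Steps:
$\left(-42913 - 43154\right) \left(\left(\frac{16948}{853} - \frac{12896}{16988}\right) + S\right) = \left(-42913 - 43154\right) \left(\left(\frac{16948}{853} - \frac{12896}{16988}\right) + 3653\right) = - 86067 \left(\left(16948 \cdot \frac{1}{853} - \frac{104}{137}\right) + 3653\right) = - 86067 \left(\left(\frac{16948}{853} - \frac{104}{137}\right) + 3653\right) = - 86067 \left(\frac{2233164}{116861} + 3653\right) = \left(-86067\right) \frac{429126397}{116861} = - \frac{36933621610599}{116861}$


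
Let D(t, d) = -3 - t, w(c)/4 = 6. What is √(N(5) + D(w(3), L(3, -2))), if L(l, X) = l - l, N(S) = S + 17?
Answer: I*√5 ≈ 2.2361*I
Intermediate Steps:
w(c) = 24 (w(c) = 4*6 = 24)
N(S) = 17 + S
L(l, X) = 0
√(N(5) + D(w(3), L(3, -2))) = √((17 + 5) + (-3 - 1*24)) = √(22 + (-3 - 24)) = √(22 - 27) = √(-5) = I*√5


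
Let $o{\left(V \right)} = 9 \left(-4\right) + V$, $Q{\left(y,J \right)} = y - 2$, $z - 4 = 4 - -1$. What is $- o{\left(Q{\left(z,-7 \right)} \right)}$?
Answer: $29$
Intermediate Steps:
$z = 9$ ($z = 4 + \left(4 - -1\right) = 4 + \left(4 + 1\right) = 4 + 5 = 9$)
$Q{\left(y,J \right)} = -2 + y$
$o{\left(V \right)} = -36 + V$
$- o{\left(Q{\left(z,-7 \right)} \right)} = - (-36 + \left(-2 + 9\right)) = - (-36 + 7) = \left(-1\right) \left(-29\right) = 29$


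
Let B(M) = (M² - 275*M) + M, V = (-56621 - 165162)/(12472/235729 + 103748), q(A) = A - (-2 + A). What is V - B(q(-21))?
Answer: 13252014386809/24456424764 ≈ 541.86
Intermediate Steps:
q(A) = 2 (q(A) = A + (2 - A) = 2)
V = -52280684807/24456424764 (V = -221783/(12472*(1/235729) + 103748) = -221783/(12472/235729 + 103748) = -221783/24456424764/235729 = -221783*235729/24456424764 = -52280684807/24456424764 ≈ -2.1377)
B(M) = M² - 274*M
V - B(q(-21)) = -52280684807/24456424764 - 2*(-274 + 2) = -52280684807/24456424764 - 2*(-272) = -52280684807/24456424764 - 1*(-544) = -52280684807/24456424764 + 544 = 13252014386809/24456424764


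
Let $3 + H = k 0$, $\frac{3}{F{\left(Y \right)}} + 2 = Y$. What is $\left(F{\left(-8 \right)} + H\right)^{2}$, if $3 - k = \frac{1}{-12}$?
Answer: $\frac{1089}{100} \approx 10.89$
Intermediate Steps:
$k = \frac{37}{12}$ ($k = 3 - \frac{1}{-12} = 3 - - \frac{1}{12} = 3 + \frac{1}{12} = \frac{37}{12} \approx 3.0833$)
$F{\left(Y \right)} = \frac{3}{-2 + Y}$
$H = -3$ ($H = -3 + \frac{37}{12} \cdot 0 = -3 + 0 = -3$)
$\left(F{\left(-8 \right)} + H\right)^{2} = \left(\frac{3}{-2 - 8} - 3\right)^{2} = \left(\frac{3}{-10} - 3\right)^{2} = \left(3 \left(- \frac{1}{10}\right) - 3\right)^{2} = \left(- \frac{3}{10} - 3\right)^{2} = \left(- \frac{33}{10}\right)^{2} = \frac{1089}{100}$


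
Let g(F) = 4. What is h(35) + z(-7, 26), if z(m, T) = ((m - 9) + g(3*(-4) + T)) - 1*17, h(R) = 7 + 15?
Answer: -7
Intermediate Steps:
h(R) = 22
z(m, T) = -22 + m (z(m, T) = ((m - 9) + 4) - 1*17 = ((-9 + m) + 4) - 17 = (-5 + m) - 17 = -22 + m)
h(35) + z(-7, 26) = 22 + (-22 - 7) = 22 - 29 = -7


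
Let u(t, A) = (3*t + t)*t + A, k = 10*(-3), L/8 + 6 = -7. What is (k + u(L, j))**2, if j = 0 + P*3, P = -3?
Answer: 1868400625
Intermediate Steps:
L = -104 (L = -48 + 8*(-7) = -48 - 56 = -104)
k = -30
j = -9 (j = 0 - 3*3 = 0 - 9 = -9)
u(t, A) = A + 4*t**2 (u(t, A) = (4*t)*t + A = 4*t**2 + A = A + 4*t**2)
(k + u(L, j))**2 = (-30 + (-9 + 4*(-104)**2))**2 = (-30 + (-9 + 4*10816))**2 = (-30 + (-9 + 43264))**2 = (-30 + 43255)**2 = 43225**2 = 1868400625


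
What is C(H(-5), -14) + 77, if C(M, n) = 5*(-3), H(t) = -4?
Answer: 62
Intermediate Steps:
C(M, n) = -15
C(H(-5), -14) + 77 = -15 + 77 = 62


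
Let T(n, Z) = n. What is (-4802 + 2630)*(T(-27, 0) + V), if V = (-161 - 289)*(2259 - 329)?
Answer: 1886440644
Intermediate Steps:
V = -868500 (V = -450*1930 = -868500)
(-4802 + 2630)*(T(-27, 0) + V) = (-4802 + 2630)*(-27 - 868500) = -2172*(-868527) = 1886440644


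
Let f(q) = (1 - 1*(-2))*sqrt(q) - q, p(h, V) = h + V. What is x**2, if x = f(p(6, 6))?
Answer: 252 - 144*sqrt(3) ≈ 2.5847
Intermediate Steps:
p(h, V) = V + h
f(q) = -q + 3*sqrt(q) (f(q) = (1 + 2)*sqrt(q) - q = 3*sqrt(q) - q = -q + 3*sqrt(q))
x = -12 + 6*sqrt(3) (x = -(6 + 6) + 3*sqrt(6 + 6) = -1*12 + 3*sqrt(12) = -12 + 3*(2*sqrt(3)) = -12 + 6*sqrt(3) ≈ -1.6077)
x**2 = (-12 + 6*sqrt(3))**2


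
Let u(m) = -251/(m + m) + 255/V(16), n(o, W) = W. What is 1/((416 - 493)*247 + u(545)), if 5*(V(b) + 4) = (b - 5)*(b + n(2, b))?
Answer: -180940/3440644651 ≈ -5.2589e-5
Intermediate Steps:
V(b) = -4 + 2*b*(-5 + b)/5 (V(b) = -4 + ((b - 5)*(b + b))/5 = -4 + ((-5 + b)*(2*b))/5 = -4 + (2*b*(-5 + b))/5 = -4 + 2*b*(-5 + b)/5)
u(m) = 1275/332 - 251/(2*m) (u(m) = -251/(m + m) + 255/(-4 - 2*16 + (⅖)*16²) = -251*1/(2*m) + 255/(-4 - 32 + (⅖)*256) = -251/(2*m) + 255/(-4 - 32 + 512/5) = -251/(2*m) + 255/(332/5) = -251/(2*m) + 255*(5/332) = -251/(2*m) + 1275/332 = 1275/332 - 251/(2*m))
1/((416 - 493)*247 + u(545)) = 1/((416 - 493)*247 + (1/332)*(-41666 + 1275*545)/545) = 1/(-77*247 + (1/332)*(1/545)*(-41666 + 694875)) = 1/(-19019 + (1/332)*(1/545)*653209) = 1/(-19019 + 653209/180940) = 1/(-3440644651/180940) = -180940/3440644651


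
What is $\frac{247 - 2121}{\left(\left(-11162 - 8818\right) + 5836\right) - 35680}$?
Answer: $\frac{937}{24912} \approx 0.037612$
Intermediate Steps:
$\frac{247 - 2121}{\left(\left(-11162 - 8818\right) + 5836\right) - 35680} = - \frac{1874}{\left(-19980 + 5836\right) - 35680} = - \frac{1874}{-14144 - 35680} = - \frac{1874}{-49824} = \left(-1874\right) \left(- \frac{1}{49824}\right) = \frac{937}{24912}$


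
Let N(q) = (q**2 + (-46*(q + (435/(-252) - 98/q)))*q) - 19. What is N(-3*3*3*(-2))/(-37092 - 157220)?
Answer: 428551/680092 ≈ 0.63014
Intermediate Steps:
N(q) = -19 + q**2 + q*(3335/42 - 46*q + 4508/q) (N(q) = (q**2 + (-46*(q + (435*(-1/252) - 98/q)))*q) - 19 = (q**2 + (-46*(q + (-145/84 - 98/q)))*q) - 19 = (q**2 + (-46*(-145/84 + q - 98/q))*q) - 19 = (q**2 + (3335/42 - 46*q + 4508/q)*q) - 19 = (q**2 + q*(3335/42 - 46*q + 4508/q)) - 19 = -19 + q**2 + q*(3335/42 - 46*q + 4508/q))
N(-3*3*3*(-2))/(-37092 - 157220) = (4489 - 45*(-3*3*3*(-2))**2 + 3335*(-3*3*3*(-2))/42)/(-37092 - 157220) = (4489 - 45*(-27*(-2))**2 + 3335*(-27*(-2))/42)/(-194312) = (4489 - 45*(-3*(-18))**2 + 3335*(-3*(-18))/42)*(-1/194312) = (4489 - 45*54**2 + (3335/42)*54)*(-1/194312) = (4489 - 45*2916 + 30015/7)*(-1/194312) = (4489 - 131220 + 30015/7)*(-1/194312) = -857102/7*(-1/194312) = 428551/680092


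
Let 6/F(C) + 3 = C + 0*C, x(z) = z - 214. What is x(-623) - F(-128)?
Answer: -109641/131 ≈ -836.95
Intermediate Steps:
x(z) = -214 + z
F(C) = 6/(-3 + C) (F(C) = 6/(-3 + (C + 0*C)) = 6/(-3 + (C + 0)) = 6/(-3 + C))
x(-623) - F(-128) = (-214 - 623) - 6/(-3 - 128) = -837 - 6/(-131) = -837 - 6*(-1)/131 = -837 - 1*(-6/131) = -837 + 6/131 = -109641/131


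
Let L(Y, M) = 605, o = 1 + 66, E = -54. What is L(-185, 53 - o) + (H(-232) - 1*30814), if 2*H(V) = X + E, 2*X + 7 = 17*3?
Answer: -30225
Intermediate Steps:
X = 22 (X = -7/2 + (17*3)/2 = -7/2 + (1/2)*51 = -7/2 + 51/2 = 22)
o = 67
H(V) = -16 (H(V) = (22 - 54)/2 = (1/2)*(-32) = -16)
L(-185, 53 - o) + (H(-232) - 1*30814) = 605 + (-16 - 1*30814) = 605 + (-16 - 30814) = 605 - 30830 = -30225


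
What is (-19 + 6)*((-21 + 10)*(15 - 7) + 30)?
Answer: 754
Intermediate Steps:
(-19 + 6)*((-21 + 10)*(15 - 7) + 30) = -13*(-11*8 + 30) = -13*(-88 + 30) = -13*(-58) = 754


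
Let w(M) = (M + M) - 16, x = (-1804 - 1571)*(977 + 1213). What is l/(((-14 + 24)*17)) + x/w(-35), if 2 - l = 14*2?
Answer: 314127566/3655 ≈ 85945.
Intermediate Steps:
x = -7391250 (x = -3375*2190 = -7391250)
w(M) = -16 + 2*M (w(M) = 2*M - 16 = -16 + 2*M)
l = -26 (l = 2 - 14*2 = 2 - 1*28 = 2 - 28 = -26)
l/(((-14 + 24)*17)) + x/w(-35) = -26*1/(17*(-14 + 24)) - 7391250/(-16 + 2*(-35)) = -26/(10*17) - 7391250/(-16 - 70) = -26/170 - 7391250/(-86) = -26*1/170 - 7391250*(-1/86) = -13/85 + 3695625/43 = 314127566/3655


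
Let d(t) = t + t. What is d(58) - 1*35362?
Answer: -35246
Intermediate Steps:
d(t) = 2*t
d(58) - 1*35362 = 2*58 - 1*35362 = 116 - 35362 = -35246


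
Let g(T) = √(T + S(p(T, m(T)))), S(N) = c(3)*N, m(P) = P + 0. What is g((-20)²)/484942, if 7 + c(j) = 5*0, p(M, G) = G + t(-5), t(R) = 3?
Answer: 3*I*√269/484942 ≈ 0.00010146*I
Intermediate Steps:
m(P) = P
p(M, G) = 3 + G (p(M, G) = G + 3 = 3 + G)
c(j) = -7 (c(j) = -7 + 5*0 = -7 + 0 = -7)
S(N) = -7*N
g(T) = √(-21 - 6*T) (g(T) = √(T - 7*(3 + T)) = √(T + (-21 - 7*T)) = √(-21 - 6*T))
g((-20)²)/484942 = √(-21 - 6*(-20)²)/484942 = √(-21 - 6*400)*(1/484942) = √(-21 - 2400)*(1/484942) = √(-2421)*(1/484942) = (3*I*√269)*(1/484942) = 3*I*√269/484942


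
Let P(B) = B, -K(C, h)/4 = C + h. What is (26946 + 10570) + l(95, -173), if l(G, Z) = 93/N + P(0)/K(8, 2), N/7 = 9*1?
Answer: 787867/21 ≈ 37518.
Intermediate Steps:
K(C, h) = -4*C - 4*h (K(C, h) = -4*(C + h) = -4*C - 4*h)
N = 63 (N = 7*(9*1) = 7*9 = 63)
l(G, Z) = 31/21 (l(G, Z) = 93/63 + 0/(-4*8 - 4*2) = 93*(1/63) + 0/(-32 - 8) = 31/21 + 0/(-40) = 31/21 + 0*(-1/40) = 31/21 + 0 = 31/21)
(26946 + 10570) + l(95, -173) = (26946 + 10570) + 31/21 = 37516 + 31/21 = 787867/21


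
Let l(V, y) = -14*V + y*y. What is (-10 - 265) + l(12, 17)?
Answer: -154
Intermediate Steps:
l(V, y) = y**2 - 14*V (l(V, y) = -14*V + y**2 = y**2 - 14*V)
(-10 - 265) + l(12, 17) = (-10 - 265) + (17**2 - 14*12) = -275 + (289 - 168) = -275 + 121 = -154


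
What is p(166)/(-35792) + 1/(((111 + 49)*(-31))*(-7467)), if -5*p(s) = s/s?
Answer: 465191/82850247840 ≈ 5.6148e-6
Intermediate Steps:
p(s) = -1/5 (p(s) = -s/(5*s) = -1/5*1 = -1/5)
p(166)/(-35792) + 1/(((111 + 49)*(-31))*(-7467)) = -1/5/(-35792) + 1/(((111 + 49)*(-31))*(-7467)) = -1/5*(-1/35792) - 1/7467/(160*(-31)) = 1/178960 - 1/7467/(-4960) = 1/178960 - 1/4960*(-1/7467) = 1/178960 + 1/37036320 = 465191/82850247840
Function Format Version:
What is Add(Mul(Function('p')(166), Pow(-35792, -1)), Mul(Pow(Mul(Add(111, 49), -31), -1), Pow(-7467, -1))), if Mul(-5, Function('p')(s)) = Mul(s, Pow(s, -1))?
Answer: Rational(465191, 82850247840) ≈ 5.6148e-6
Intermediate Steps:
Function('p')(s) = Rational(-1, 5) (Function('p')(s) = Mul(Rational(-1, 5), Mul(s, Pow(s, -1))) = Mul(Rational(-1, 5), 1) = Rational(-1, 5))
Add(Mul(Function('p')(166), Pow(-35792, -1)), Mul(Pow(Mul(Add(111, 49), -31), -1), Pow(-7467, -1))) = Add(Mul(Rational(-1, 5), Pow(-35792, -1)), Mul(Pow(Mul(Add(111, 49), -31), -1), Pow(-7467, -1))) = Add(Mul(Rational(-1, 5), Rational(-1, 35792)), Mul(Pow(Mul(160, -31), -1), Rational(-1, 7467))) = Add(Rational(1, 178960), Mul(Pow(-4960, -1), Rational(-1, 7467))) = Add(Rational(1, 178960), Mul(Rational(-1, 4960), Rational(-1, 7467))) = Add(Rational(1, 178960), Rational(1, 37036320)) = Rational(465191, 82850247840)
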